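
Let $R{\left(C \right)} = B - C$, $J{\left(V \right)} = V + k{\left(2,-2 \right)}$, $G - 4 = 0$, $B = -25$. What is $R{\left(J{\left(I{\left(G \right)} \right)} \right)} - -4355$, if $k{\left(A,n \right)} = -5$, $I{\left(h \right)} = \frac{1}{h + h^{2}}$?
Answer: $\frac{86699}{20} \approx 4335.0$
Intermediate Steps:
$G = 4$ ($G = 4 + 0 = 4$)
$J{\left(V \right)} = -5 + V$ ($J{\left(V \right)} = V - 5 = -5 + V$)
$R{\left(C \right)} = -25 - C$
$R{\left(J{\left(I{\left(G \right)} \right)} \right)} - -4355 = \left(-25 - \left(-5 + \frac{1}{4 \left(1 + 4\right)}\right)\right) - -4355 = \left(-25 - \left(-5 + \frac{1}{4 \cdot 5}\right)\right) + 4355 = \left(-25 - \left(-5 + \frac{1}{4} \cdot \frac{1}{5}\right)\right) + 4355 = \left(-25 - \left(-5 + \frac{1}{20}\right)\right) + 4355 = \left(-25 - - \frac{99}{20}\right) + 4355 = \left(-25 + \frac{99}{20}\right) + 4355 = - \frac{401}{20} + 4355 = \frac{86699}{20}$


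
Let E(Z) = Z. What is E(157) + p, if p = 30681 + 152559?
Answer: 183397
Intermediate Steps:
p = 183240
E(157) + p = 157 + 183240 = 183397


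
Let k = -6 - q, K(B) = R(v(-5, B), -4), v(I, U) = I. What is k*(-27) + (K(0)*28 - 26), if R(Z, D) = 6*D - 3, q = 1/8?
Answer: -4933/8 ≈ -616.63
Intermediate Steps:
q = ⅛ ≈ 0.12500
R(Z, D) = -3 + 6*D
K(B) = -27 (K(B) = -3 + 6*(-4) = -3 - 24 = -27)
k = -49/8 (k = -6 - 1*⅛ = -6 - ⅛ = -49/8 ≈ -6.1250)
k*(-27) + (K(0)*28 - 26) = -49/8*(-27) + (-27*28 - 26) = 1323/8 + (-756 - 26) = 1323/8 - 782 = -4933/8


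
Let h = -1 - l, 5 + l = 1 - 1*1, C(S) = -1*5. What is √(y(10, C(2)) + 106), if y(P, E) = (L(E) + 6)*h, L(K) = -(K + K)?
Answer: √170 ≈ 13.038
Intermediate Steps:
C(S) = -5
l = -5 (l = -5 + (1 - 1*1) = -5 + (1 - 1) = -5 + 0 = -5)
L(K) = -2*K
h = 4 (h = -1 - 1*(-5) = -1 + 5 = 4)
y(P, E) = 24 - 8*E (y(P, E) = (-2*E + 6)*4 = (6 - 2*E)*4 = 24 - 8*E)
√(y(10, C(2)) + 106) = √((24 - 8*(-5)) + 106) = √((24 + 40) + 106) = √(64 + 106) = √170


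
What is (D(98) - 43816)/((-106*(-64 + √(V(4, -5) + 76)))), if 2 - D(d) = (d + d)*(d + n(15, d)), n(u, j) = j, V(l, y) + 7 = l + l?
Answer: -2631360/213007 - 41115*√77/213007 ≈ -14.047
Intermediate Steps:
V(l, y) = -7 + 2*l (V(l, y) = -7 + (l + l) = -7 + 2*l)
D(d) = 2 - 4*d² (D(d) = 2 - (d + d)*(d + d) = 2 - 2*d*2*d = 2 - 4*d²)
(D(98) - 43816)/((-106*(-64 + √(V(4, -5) + 76)))) = ((2 - 4*98²) - 43816)/((-106*(-64 + √((-7 + 2*4) + 76)))) = ((2 - 4*9604) - 43816)/((-106*(-64 + √((-7 + 8) + 76)))) = ((2 - 38416) - 43816)/((-106*(-64 + √(1 + 76)))) = (-38414 - 43816)/((-106*(-64 + √77))) = -82230/(6784 - 106*√77)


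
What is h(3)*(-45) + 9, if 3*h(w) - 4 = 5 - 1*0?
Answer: -126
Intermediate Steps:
h(w) = 3 (h(w) = 4/3 + (5 - 1*0)/3 = 4/3 + (5 + 0)/3 = 4/3 + (⅓)*5 = 4/3 + 5/3 = 3)
h(3)*(-45) + 9 = 3*(-45) + 9 = -135 + 9 = -126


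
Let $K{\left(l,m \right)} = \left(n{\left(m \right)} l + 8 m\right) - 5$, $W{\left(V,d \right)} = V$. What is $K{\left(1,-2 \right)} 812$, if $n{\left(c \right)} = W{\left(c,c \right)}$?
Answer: $-18676$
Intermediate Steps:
$n{\left(c \right)} = c$
$K{\left(l,m \right)} = -5 + 8 m + l m$ ($K{\left(l,m \right)} = \left(m l + 8 m\right) - 5 = \left(l m + 8 m\right) - 5 = \left(8 m + l m\right) - 5 = -5 + 8 m + l m$)
$K{\left(1,-2 \right)} 812 = \left(-5 + 8 \left(-2\right) + 1 \left(-2\right)\right) 812 = \left(-5 - 16 - 2\right) 812 = \left(-23\right) 812 = -18676$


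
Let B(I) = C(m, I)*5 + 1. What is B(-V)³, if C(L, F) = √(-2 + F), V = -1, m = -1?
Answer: (1 + 5*I)³ ≈ -74.0 - 110.0*I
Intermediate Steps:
B(I) = 1 + 5*√(-2 + I) (B(I) = √(-2 + I)*5 + 1 = 5*√(-2 + I) + 1 = 1 + 5*√(-2 + I))
B(-V)³ = (1 + 5*√(-2 - 1*(-1)))³ = (1 + 5*√(-2 + 1))³ = (1 + 5*√(-1))³ = (1 + 5*I)³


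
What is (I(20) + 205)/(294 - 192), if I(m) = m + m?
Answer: 245/102 ≈ 2.4020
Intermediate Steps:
I(m) = 2*m
(I(20) + 205)/(294 - 192) = (2*20 + 205)/(294 - 192) = (40 + 205)/102 = 245*(1/102) = 245/102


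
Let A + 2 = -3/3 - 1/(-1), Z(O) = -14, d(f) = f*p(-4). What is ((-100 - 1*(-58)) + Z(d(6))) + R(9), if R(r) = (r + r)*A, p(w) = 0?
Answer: -92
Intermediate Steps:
d(f) = 0 (d(f) = f*0 = 0)
A = -2 (A = -2 + (-3/3 - 1/(-1)) = -2 + (-3*⅓ - 1*(-1)) = -2 + (-1 + 1) = -2 + 0 = -2)
R(r) = -4*r (R(r) = (r + r)*(-2) = (2*r)*(-2) = -4*r)
((-100 - 1*(-58)) + Z(d(6))) + R(9) = ((-100 - 1*(-58)) - 14) - 4*9 = ((-100 + 58) - 14) - 36 = (-42 - 14) - 36 = -56 - 36 = -92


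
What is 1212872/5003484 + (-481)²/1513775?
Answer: 748406593381/1893537248025 ≈ 0.39524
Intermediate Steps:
1212872/5003484 + (-481)²/1513775 = 1212872*(1/5003484) + 231361*(1/1513775) = 303218/1250871 + 231361/1513775 = 748406593381/1893537248025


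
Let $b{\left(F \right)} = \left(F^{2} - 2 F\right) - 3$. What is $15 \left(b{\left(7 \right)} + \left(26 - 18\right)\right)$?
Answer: $600$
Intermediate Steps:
$b{\left(F \right)} = -3 + F^{2} - 2 F$
$15 \left(b{\left(7 \right)} + \left(26 - 18\right)\right) = 15 \left(\left(-3 + 7^{2} - 14\right) + \left(26 - 18\right)\right) = 15 \left(\left(-3 + 49 - 14\right) + 8\right) = 15 \left(32 + 8\right) = 15 \cdot 40 = 600$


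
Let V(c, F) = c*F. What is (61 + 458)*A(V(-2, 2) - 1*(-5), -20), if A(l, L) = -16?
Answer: -8304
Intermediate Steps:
V(c, F) = F*c
(61 + 458)*A(V(-2, 2) - 1*(-5), -20) = (61 + 458)*(-16) = 519*(-16) = -8304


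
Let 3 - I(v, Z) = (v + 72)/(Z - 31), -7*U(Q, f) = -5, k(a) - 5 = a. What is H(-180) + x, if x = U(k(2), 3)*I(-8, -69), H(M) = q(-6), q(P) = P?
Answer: -17/5 ≈ -3.4000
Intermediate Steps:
k(a) = 5 + a
U(Q, f) = 5/7 (U(Q, f) = -⅐*(-5) = 5/7)
I(v, Z) = 3 - (72 + v)/(-31 + Z) (I(v, Z) = 3 - (v + 72)/(Z - 31) = 3 - (72 + v)/(-31 + Z))
H(M) = -6
x = 13/5 (x = 5*((-165 - 1*(-8) + 3*(-69))/(-31 - 69))/7 = 5*((-165 + 8 - 207)/(-100))/7 = 5*(-1/100*(-364))/7 = (5/7)*(91/25) = 13/5 ≈ 2.6000)
H(-180) + x = -6 + 13/5 = -17/5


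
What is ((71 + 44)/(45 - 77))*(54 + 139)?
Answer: -22195/32 ≈ -693.59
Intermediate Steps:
((71 + 44)/(45 - 77))*(54 + 139) = (115/(-32))*193 = (115*(-1/32))*193 = -115/32*193 = -22195/32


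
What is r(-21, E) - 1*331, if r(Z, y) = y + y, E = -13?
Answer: -357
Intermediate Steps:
r(Z, y) = 2*y
r(-21, E) - 1*331 = 2*(-13) - 1*331 = -26 - 331 = -357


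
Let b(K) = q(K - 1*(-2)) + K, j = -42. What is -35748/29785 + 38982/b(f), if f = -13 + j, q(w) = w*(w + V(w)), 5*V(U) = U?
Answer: 5212728258/493805515 ≈ 10.556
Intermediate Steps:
V(U) = U/5
q(w) = 6*w**2/5 (q(w) = w*(w + w/5) = w*(6*w/5) = 6*w**2/5)
f = -55 (f = -13 - 42 = -55)
b(K) = K + 6*(2 + K)**2/5 (b(K) = 6*(K - 1*(-2))**2/5 + K = 6*(K + 2)**2/5 + K = 6*(2 + K)**2/5 + K = K + 6*(2 + K)**2/5)
-35748/29785 + 38982/b(f) = -35748/29785 + 38982/(-55 + 6*(2 - 55)**2/5) = -35748*1/29785 + 38982/(-55 + (6/5)*(-53)**2) = -35748/29785 + 38982/(-55 + (6/5)*2809) = -35748/29785 + 38982/(-55 + 16854/5) = -35748/29785 + 38982/(16579/5) = -35748/29785 + 38982*(5/16579) = -35748/29785 + 194910/16579 = 5212728258/493805515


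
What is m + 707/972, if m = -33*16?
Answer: -512509/972 ≈ -527.27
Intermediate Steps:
m = -528
m + 707/972 = -528 + 707/972 = -512509/972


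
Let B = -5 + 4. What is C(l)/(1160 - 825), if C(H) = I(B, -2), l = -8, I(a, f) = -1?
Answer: -1/335 ≈ -0.0029851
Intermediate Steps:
B = -1
C(H) = -1
C(l)/(1160 - 825) = -1/(1160 - 825) = -1/335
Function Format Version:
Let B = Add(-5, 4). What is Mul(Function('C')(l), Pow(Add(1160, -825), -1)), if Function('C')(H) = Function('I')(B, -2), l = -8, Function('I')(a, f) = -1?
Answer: Rational(-1, 335) ≈ -0.0029851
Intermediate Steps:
B = -1
Function('C')(H) = -1
Mul(Function('C')(l), Pow(Add(1160, -825), -1)) = Mul(-1, Pow(Add(1160, -825), -1)) = Mul(-1, Pow(335, -1)) = Mul(-1, Rational(1, 335)) = Rational(-1, 335)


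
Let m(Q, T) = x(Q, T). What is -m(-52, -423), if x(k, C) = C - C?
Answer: 0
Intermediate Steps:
x(k, C) = 0
m(Q, T) = 0
-m(-52, -423) = -1*0 = 0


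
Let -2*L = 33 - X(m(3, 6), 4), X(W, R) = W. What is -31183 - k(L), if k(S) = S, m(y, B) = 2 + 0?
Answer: -62335/2 ≈ -31168.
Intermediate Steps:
m(y, B) = 2
L = -31/2 (L = -(33 - 1*2)/2 = -(33 - 2)/2 = -1/2*31 = -31/2 ≈ -15.500)
-31183 - k(L) = -31183 - 1*(-31/2) = -31183 + 31/2 = -62335/2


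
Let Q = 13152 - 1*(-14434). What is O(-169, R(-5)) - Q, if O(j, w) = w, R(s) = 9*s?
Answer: -27631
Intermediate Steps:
Q = 27586 (Q = 13152 + 14434 = 27586)
O(-169, R(-5)) - Q = 9*(-5) - 1*27586 = -45 - 27586 = -27631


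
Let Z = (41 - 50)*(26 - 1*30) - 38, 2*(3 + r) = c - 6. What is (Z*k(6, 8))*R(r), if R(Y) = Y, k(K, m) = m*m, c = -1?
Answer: 832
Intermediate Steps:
k(K, m) = m**2
r = -13/2 (r = -3 + (-1 - 6)/2 = -3 + (1/2)*(-7) = -3 - 7/2 = -13/2 ≈ -6.5000)
Z = -2 (Z = -9*(26 - 30) - 38 = -9*(-4) - 38 = 36 - 38 = -2)
(Z*k(6, 8))*R(r) = -2*8**2*(-13/2) = -2*64*(-13/2) = -128*(-13/2) = 832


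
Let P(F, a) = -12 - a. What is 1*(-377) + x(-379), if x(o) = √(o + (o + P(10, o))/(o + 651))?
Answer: -377 + 5*I*√17527/34 ≈ -377.0 + 19.469*I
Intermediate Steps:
x(o) = √(o - 12/(651 + o)) (x(o) = √(o + (o + (-12 - o))/(o + 651)) = √(o - 12/(651 + o)))
1*(-377) + x(-379) = 1*(-377) + √((-12 - 379*(651 - 379))/(651 - 379)) = -377 + √((-12 - 379*272)/272) = -377 + √((-12 - 103088)/272) = -377 + √((1/272)*(-103100)) = -377 + √(-25775/68) = -377 + 5*I*√17527/34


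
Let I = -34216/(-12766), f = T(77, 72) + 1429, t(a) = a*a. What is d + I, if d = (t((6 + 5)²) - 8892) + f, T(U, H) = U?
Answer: 3563521/491 ≈ 7257.7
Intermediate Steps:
t(a) = a²
f = 1506 (f = 77 + 1429 = 1506)
I = 1316/491 (I = -34216*(-1/12766) = 1316/491 ≈ 2.6802)
d = 7255 (d = (((6 + 5)²)² - 8892) + 1506 = ((11²)² - 8892) + 1506 = (121² - 8892) + 1506 = (14641 - 8892) + 1506 = 5749 + 1506 = 7255)
d + I = 7255 + 1316/491 = 3563521/491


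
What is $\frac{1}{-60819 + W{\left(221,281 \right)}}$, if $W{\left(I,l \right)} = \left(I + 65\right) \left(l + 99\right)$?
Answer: $\frac{1}{47861} \approx 2.0894 \cdot 10^{-5}$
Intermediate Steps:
$W{\left(I,l \right)} = \left(65 + I\right) \left(99 + l\right)$
$\frac{1}{-60819 + W{\left(221,281 \right)}} = \frac{1}{-60819 + \left(6435 + 65 \cdot 281 + 99 \cdot 221 + 221 \cdot 281\right)} = \frac{1}{-60819 + \left(6435 + 18265 + 21879 + 62101\right)} = \frac{1}{-60819 + 108680} = \frac{1}{47861}$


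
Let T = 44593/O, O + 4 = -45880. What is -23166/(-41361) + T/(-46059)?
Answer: 16320066870323/29137048127772 ≈ 0.56011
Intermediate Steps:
O = -45884 (O = -4 - 45880 = -45884)
T = -44593/45884 (T = 44593/(-45884) = 44593*(-1/45884) = -44593/45884 ≈ -0.97186)
-23166/(-41361) + T/(-46059) = -23166/(-41361) - 44593/45884/(-46059) = -23166*(-1/41361) - 44593/45884*(-1/46059) = 7722/13787 + 44593/2113371156 = 16320066870323/29137048127772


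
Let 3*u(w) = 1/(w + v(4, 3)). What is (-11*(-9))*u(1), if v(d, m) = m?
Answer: 33/4 ≈ 8.2500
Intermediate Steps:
u(w) = 1/(3*(3 + w)) (u(w) = 1/(3*(w + 3)) = 1/(3*(3 + w)))
(-11*(-9))*u(1) = (-11*(-9))*(1/(3*(3 + 1))) = 99*((⅓)/4) = 99*((⅓)*(¼)) = 99*(1/12) = 33/4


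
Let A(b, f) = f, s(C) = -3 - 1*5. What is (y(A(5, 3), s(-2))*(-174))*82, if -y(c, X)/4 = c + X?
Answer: -285360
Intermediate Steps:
s(C) = -8 (s(C) = -3 - 5 = -8)
y(c, X) = -4*X - 4*c (y(c, X) = -4*(c + X) = -4*(X + c) = -4*X - 4*c)
(y(A(5, 3), s(-2))*(-174))*82 = ((-4*(-8) - 4*3)*(-174))*82 = ((32 - 12)*(-174))*82 = (20*(-174))*82 = -3480*82 = -285360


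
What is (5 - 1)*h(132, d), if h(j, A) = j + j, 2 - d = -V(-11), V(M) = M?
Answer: 1056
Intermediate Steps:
d = -9 (d = 2 - (-1)*(-11) = 2 - 1*11 = 2 - 11 = -9)
h(j, A) = 2*j
(5 - 1)*h(132, d) = (5 - 1)*(2*132) = 4*264 = 1056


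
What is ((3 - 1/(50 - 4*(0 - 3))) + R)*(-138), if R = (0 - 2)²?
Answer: -29877/31 ≈ -963.77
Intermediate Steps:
R = 4 (R = (-2)² = 4)
((3 - 1/(50 - 4*(0 - 3))) + R)*(-138) = ((3 - 1/(50 - 4*(0 - 3))) + 4)*(-138) = ((3 - 1/(50 - 4*(-3))) + 4)*(-138) = ((3 - 1/(50 + 12)) + 4)*(-138) = ((3 - 1/62) + 4)*(-138) = (185/62 + 4)*(-138) = (433/62)*(-138) = -29877/31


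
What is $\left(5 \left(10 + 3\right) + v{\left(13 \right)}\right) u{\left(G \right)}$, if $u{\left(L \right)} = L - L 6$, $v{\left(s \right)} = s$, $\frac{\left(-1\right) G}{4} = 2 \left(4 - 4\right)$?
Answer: $0$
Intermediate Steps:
$G = 0$ ($G = - 4 \cdot 2 \left(4 - 4\right) = - 4 \cdot 2 \cdot 0 = \left(-4\right) 0 = 0$)
$u{\left(L \right)} = - 5 L$ ($u{\left(L \right)} = L - 6 L = - 5 L$)
$\left(5 \left(10 + 3\right) + v{\left(13 \right)}\right) u{\left(G \right)} = \left(5 \left(10 + 3\right) + 13\right) \left(\left(-5\right) 0\right) = \left(5 \cdot 13 + 13\right) 0 = \left(65 + 13\right) 0 = 78 \cdot 0 = 0$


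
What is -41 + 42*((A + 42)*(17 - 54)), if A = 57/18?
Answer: -70230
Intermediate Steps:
A = 19/6 (A = 57*(1/18) = 19/6 ≈ 3.1667)
-41 + 42*((A + 42)*(17 - 54)) = -41 + 42*((19/6 + 42)*(17 - 54)) = -41 + 42*((271/6)*(-37)) = -41 + 42*(-10027/6) = -41 - 70189 = -70230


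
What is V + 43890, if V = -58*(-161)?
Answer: 53228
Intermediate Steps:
V = 9338
V + 43890 = 9338 + 43890 = 53228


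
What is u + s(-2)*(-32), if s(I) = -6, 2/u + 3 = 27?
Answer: 2305/12 ≈ 192.08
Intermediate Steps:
u = 1/12 (u = 2/(-3 + 27) = 2/24 = 2*(1/24) = 1/12 ≈ 0.083333)
u + s(-2)*(-32) = 1/12 - 6*(-32) = 1/12 + 192 = 2305/12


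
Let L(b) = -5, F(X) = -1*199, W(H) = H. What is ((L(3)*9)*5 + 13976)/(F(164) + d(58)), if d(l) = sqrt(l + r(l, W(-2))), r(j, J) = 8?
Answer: -2736449/39535 - 13751*sqrt(66)/39535 ≈ -72.042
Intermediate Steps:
F(X) = -199
d(l) = sqrt(8 + l) (d(l) = sqrt(l + 8) = sqrt(8 + l))
((L(3)*9)*5 + 13976)/(F(164) + d(58)) = (-5*9*5 + 13976)/(-199 + sqrt(8 + 58)) = (-45*5 + 13976)/(-199 + sqrt(66)) = (-225 + 13976)/(-199 + sqrt(66)) = 13751/(-199 + sqrt(66))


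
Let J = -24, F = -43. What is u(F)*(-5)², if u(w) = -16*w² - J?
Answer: -739000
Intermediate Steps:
u(w) = 24 - 16*w² (u(w) = -16*w² - 1*(-24) = -16*w² + 24 = 24 - 16*w²)
u(F)*(-5)² = (24 - 16*(-43)²)*(-5)² = (24 - 16*1849)*25 = (24 - 29584)*25 = -29560*25 = -739000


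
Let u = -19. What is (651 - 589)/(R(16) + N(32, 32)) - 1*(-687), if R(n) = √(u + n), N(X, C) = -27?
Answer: 83535/122 - 31*I*√3/366 ≈ 684.71 - 0.1467*I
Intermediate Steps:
R(n) = √(-19 + n)
(651 - 589)/(R(16) + N(32, 32)) - 1*(-687) = (651 - 589)/(√(-19 + 16) - 27) - 1*(-687) = 62/(√(-3) - 27) + 687 = 62/(I*√3 - 27) + 687 = 62/(-27 + I*√3) + 687 = 687 + 62/(-27 + I*√3)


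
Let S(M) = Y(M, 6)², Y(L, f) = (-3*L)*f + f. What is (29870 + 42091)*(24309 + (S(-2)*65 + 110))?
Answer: 10008263919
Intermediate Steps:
Y(L, f) = f - 3*L*f (Y(L, f) = -3*L*f + f = f - 3*L*f)
S(M) = (6 - 18*M)² (S(M) = (6*(1 - 3*M))² = (6 - 18*M)²)
(29870 + 42091)*(24309 + (S(-2)*65 + 110)) = (29870 + 42091)*(24309 + ((36*(-1 + 3*(-2))²)*65 + 110)) = 71961*(24309 + ((36*(-1 - 6)²)*65 + 110)) = 71961*(24309 + ((36*(-7)²)*65 + 110)) = 71961*(24309 + ((36*49)*65 + 110)) = 71961*(24309 + (1764*65 + 110)) = 71961*(24309 + (114660 + 110)) = 71961*(24309 + 114770) = 71961*139079 = 10008263919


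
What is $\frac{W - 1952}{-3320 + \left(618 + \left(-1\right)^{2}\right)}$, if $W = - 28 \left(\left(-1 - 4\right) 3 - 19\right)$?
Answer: $\frac{1000}{2701} \approx 0.37023$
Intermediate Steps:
$W = 952$ ($W = - 28 \left(\left(-5\right) 3 - 19\right) = - 28 \left(-15 - 19\right) = \left(-28\right) \left(-34\right) = 952$)
$\frac{W - 1952}{-3320 + \left(618 + \left(-1\right)^{2}\right)} = \frac{952 - 1952}{-3320 + \left(618 + \left(-1\right)^{2}\right)} = - \frac{1000}{-3320 + \left(618 + 1\right)} = - \frac{1000}{-3320 + 619} = - \frac{1000}{-2701} = \left(-1000\right) \left(- \frac{1}{2701}\right) = \frac{1000}{2701}$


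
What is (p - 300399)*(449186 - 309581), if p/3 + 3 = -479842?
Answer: -242903486070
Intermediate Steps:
p = -1439535 (p = -9 + 3*(-479842) = -9 - 1439526 = -1439535)
(p - 300399)*(449186 - 309581) = (-1439535 - 300399)*(449186 - 309581) = -1739934*139605 = -242903486070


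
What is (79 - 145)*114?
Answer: -7524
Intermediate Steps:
(79 - 145)*114 = -66*114 = -7524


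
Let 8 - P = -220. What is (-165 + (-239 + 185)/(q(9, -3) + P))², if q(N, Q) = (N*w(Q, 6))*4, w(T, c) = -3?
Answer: 10949481/400 ≈ 27374.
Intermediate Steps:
P = 228 (P = 8 - 1*(-220) = 8 + 220 = 228)
q(N, Q) = -12*N (q(N, Q) = (N*(-3))*4 = -3*N*4 = -12*N)
(-165 + (-239 + 185)/(q(9, -3) + P))² = (-165 + (-239 + 185)/(-12*9 + 228))² = (-165 - 54/(-108 + 228))² = (-165 - 54/120)² = (-165 - 54*1/120)² = (-165 - 9/20)² = (-3309/20)² = 10949481/400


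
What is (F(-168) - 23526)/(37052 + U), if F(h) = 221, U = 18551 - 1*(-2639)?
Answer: -23305/58242 ≈ -0.40014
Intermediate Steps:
U = 21190 (U = 18551 + 2639 = 21190)
(F(-168) - 23526)/(37052 + U) = (221 - 23526)/(37052 + 21190) = -23305/58242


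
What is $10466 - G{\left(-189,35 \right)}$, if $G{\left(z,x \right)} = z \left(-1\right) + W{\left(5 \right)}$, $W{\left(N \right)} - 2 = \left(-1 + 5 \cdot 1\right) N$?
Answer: $10255$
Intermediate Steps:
$W{\left(N \right)} = 2 + 4 N$ ($W{\left(N \right)} = 2 + \left(-1 + 5 \cdot 1\right) N = 2 + \left(-1 + 5\right) N = 2 + 4 N$)
$G{\left(z,x \right)} = 22 - z$ ($G{\left(z,x \right)} = z \left(-1\right) + \left(2 + 4 \cdot 5\right) = - z + \left(2 + 20\right) = - z + 22 = 22 - z$)
$10466 - G{\left(-189,35 \right)} = 10466 - \left(22 - -189\right) = 10466 - \left(22 + 189\right) = 10466 - 211 = 10255$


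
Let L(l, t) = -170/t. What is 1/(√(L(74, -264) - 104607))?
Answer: -2*I*√455665287/13808039 ≈ -0.0030919*I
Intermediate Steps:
1/(√(L(74, -264) - 104607)) = 1/(√(-170/(-264) - 104607)) = 1/(√(-170*(-1/264) - 104607)) = 1/(√(85/132 - 104607)) = 1/(√(-13808039/132)) = 1/(I*√455665287/66) = -2*I*√455665287/13808039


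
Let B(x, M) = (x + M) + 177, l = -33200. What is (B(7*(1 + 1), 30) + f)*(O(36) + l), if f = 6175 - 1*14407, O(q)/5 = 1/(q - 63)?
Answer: 7181100455/27 ≈ 2.6597e+8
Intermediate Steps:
O(q) = 5/(-63 + q) (O(q) = 5/(q - 63) = 5/(-63 + q))
f = -8232 (f = 6175 - 14407 = -8232)
B(x, M) = 177 + M + x (B(x, M) = (M + x) + 177 = 177 + M + x)
(B(7*(1 + 1), 30) + f)*(O(36) + l) = ((177 + 30 + 7*(1 + 1)) - 8232)*(5/(-63 + 36) - 33200) = ((177 + 30 + 7*2) - 8232)*(5/(-27) - 33200) = ((177 + 30 + 14) - 8232)*(5*(-1/27) - 33200) = (221 - 8232)*(-5/27 - 33200) = -8011*(-896405/27) = 7181100455/27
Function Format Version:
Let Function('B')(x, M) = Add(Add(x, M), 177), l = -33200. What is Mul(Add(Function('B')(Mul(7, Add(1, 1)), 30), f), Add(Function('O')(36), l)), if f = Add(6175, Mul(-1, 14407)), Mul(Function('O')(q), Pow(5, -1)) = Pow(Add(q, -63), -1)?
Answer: Rational(7181100455, 27) ≈ 2.6597e+8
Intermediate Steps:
Function('O')(q) = Mul(5, Pow(Add(-63, q), -1)) (Function('O')(q) = Mul(5, Pow(Add(q, -63), -1)) = Mul(5, Pow(Add(-63, q), -1)))
f = -8232 (f = Add(6175, -14407) = -8232)
Function('B')(x, M) = Add(177, M, x) (Function('B')(x, M) = Add(Add(M, x), 177) = Add(177, M, x))
Mul(Add(Function('B')(Mul(7, Add(1, 1)), 30), f), Add(Function('O')(36), l)) = Mul(Add(Add(177, 30, Mul(7, Add(1, 1))), -8232), Add(Mul(5, Pow(Add(-63, 36), -1)), -33200)) = Mul(Add(Add(177, 30, Mul(7, 2)), -8232), Add(Mul(5, Pow(-27, -1)), -33200)) = Mul(Add(Add(177, 30, 14), -8232), Add(Mul(5, Rational(-1, 27)), -33200)) = Mul(Add(221, -8232), Add(Rational(-5, 27), -33200)) = Mul(-8011, Rational(-896405, 27)) = Rational(7181100455, 27)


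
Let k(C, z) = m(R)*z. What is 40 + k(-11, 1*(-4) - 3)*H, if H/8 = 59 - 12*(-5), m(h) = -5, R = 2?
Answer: 33360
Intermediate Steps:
k(C, z) = -5*z
H = 952 (H = 8*(59 - 12*(-5)) = 8*(59 - 1*(-60)) = 8*(59 + 60) = 8*119 = 952)
40 + k(-11, 1*(-4) - 3)*H = 40 - 5*(1*(-4) - 3)*952 = 40 - 5*(-4 - 3)*952 = 40 - 5*(-7)*952 = 40 + 35*952 = 40 + 33320 = 33360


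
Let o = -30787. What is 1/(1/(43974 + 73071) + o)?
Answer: -117045/3603464414 ≈ -3.2481e-5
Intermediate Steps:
1/(1/(43974 + 73071) + o) = 1/(1/(43974 + 73071) - 30787) = 1/(1/117045 - 30787) = 1/(-3603464414/117045) = -117045/3603464414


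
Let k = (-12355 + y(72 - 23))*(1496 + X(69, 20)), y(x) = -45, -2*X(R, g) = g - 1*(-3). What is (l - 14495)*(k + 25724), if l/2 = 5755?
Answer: 54870496860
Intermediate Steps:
X(R, g) = -3/2 - g/2 (X(R, g) = -(g - 1*(-3))/2 = -(g + 3)/2 = -(3 + g)/2 = -3/2 - g/2)
l = 11510 (l = 2*5755 = 11510)
k = -18407800 (k = (-12355 - 45)*(1496 + (-3/2 - ½*20)) = -12400*(1496 + (-3/2 - 10)) = -12400*(1496 - 23/2) = -12400*2969/2 = -18407800)
(l - 14495)*(k + 25724) = (11510 - 14495)*(-18407800 + 25724) = -2985*(-18382076) = 54870496860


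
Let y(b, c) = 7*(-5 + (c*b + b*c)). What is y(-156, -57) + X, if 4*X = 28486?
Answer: 263149/2 ≈ 1.3157e+5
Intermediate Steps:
y(b, c) = -35 + 14*b*c (y(b, c) = 7*(-5 + (b*c + b*c)) = 7*(-5 + 2*b*c) = -35 + 14*b*c)
X = 14243/2 (X = (¼)*28486 = 14243/2 ≈ 7121.5)
y(-156, -57) + X = (-35 + 14*(-156)*(-57)) + 14243/2 = (-35 + 124488) + 14243/2 = 124453 + 14243/2 = 263149/2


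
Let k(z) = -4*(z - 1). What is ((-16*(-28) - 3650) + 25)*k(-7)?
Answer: -101664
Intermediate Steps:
k(z) = 4 - 4*z (k(z) = -4*(-1 + z) = 4 - 4*z)
((-16*(-28) - 3650) + 25)*k(-7) = ((-16*(-28) - 3650) + 25)*(4 - 4*(-7)) = ((448 - 3650) + 25)*(4 + 28) = (-3202 + 25)*32 = -3177*32 = -101664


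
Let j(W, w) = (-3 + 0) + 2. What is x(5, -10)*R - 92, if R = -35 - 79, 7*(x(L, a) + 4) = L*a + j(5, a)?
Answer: 8362/7 ≈ 1194.6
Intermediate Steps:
j(W, w) = -1 (j(W, w) = -3 + 2 = -1)
x(L, a) = -29/7 + L*a/7 (x(L, a) = -4 + (L*a - 1)/7 = -4 + (-1 + L*a)/7 = -4 + (-1/7 + L*a/7) = -29/7 + L*a/7)
R = -114
x(5, -10)*R - 92 = (-29/7 + (1/7)*5*(-10))*(-114) - 92 = (-29/7 - 50/7)*(-114) - 92 = -79/7*(-114) - 92 = 9006/7 - 92 = 8362/7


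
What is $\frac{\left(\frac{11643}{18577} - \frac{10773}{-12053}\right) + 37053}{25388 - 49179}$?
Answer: $- \frac{8296825114893}{5327009050571} \approx -1.5575$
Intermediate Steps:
$\frac{\left(\frac{11643}{18577} - \frac{10773}{-12053}\right) + 37053}{25388 - 49179} = \frac{\left(11643 \cdot \frac{1}{18577} - - \frac{10773}{12053}\right) + 37053}{-23791} = \left(\left(\frac{11643}{18577} + \frac{10773}{12053}\right) + 37053\right) \left(- \frac{1}{23791}\right) = \left(\frac{340463100}{223908581} + 37053\right) \left(- \frac{1}{23791}\right) = \frac{8296825114893}{223908581} \left(- \frac{1}{23791}\right) = - \frac{8296825114893}{5327009050571}$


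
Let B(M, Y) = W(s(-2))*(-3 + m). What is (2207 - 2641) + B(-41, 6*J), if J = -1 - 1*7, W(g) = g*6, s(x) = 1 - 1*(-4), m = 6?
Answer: -344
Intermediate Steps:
s(x) = 5 (s(x) = 1 + 4 = 5)
W(g) = 6*g
J = -8 (J = -1 - 7 = -8)
B(M, Y) = 90 (B(M, Y) = (6*5)*(-3 + 6) = 30*3 = 90)
(2207 - 2641) + B(-41, 6*J) = (2207 - 2641) + 90 = -434 + 90 = -344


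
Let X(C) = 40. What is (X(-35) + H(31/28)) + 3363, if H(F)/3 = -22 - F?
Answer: 93343/28 ≈ 3333.7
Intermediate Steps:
H(F) = -66 - 3*F (H(F) = 3*(-22 - F) = -66 - 3*F)
(X(-35) + H(31/28)) + 3363 = (40 + (-66 - 93/28)) + 3363 = (40 - 1941/28) + 3363 = -821/28 + 3363 = 93343/28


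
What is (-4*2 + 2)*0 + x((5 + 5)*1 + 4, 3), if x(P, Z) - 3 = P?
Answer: 17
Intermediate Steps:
x(P, Z) = 3 + P
(-4*2 + 2)*0 + x((5 + 5)*1 + 4, 3) = (-4*2 + 2)*0 + (3 + ((5 + 5)*1 + 4)) = (-8 + 2)*0 + (3 + (10*1 + 4)) = -6*0 + (3 + (10 + 4)) = 0 + (3 + 14) = 0 + 17 = 17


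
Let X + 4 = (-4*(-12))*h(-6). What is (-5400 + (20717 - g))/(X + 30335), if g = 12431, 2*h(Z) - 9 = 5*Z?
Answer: 2886/29827 ≈ 0.096758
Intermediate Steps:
h(Z) = 9/2 + 5*Z/2 (h(Z) = 9/2 + (5*Z)/2 = 9/2 + 5*Z/2)
X = -508 (X = -4 + (-4*(-12))*(9/2 + (5/2)*(-6)) = -4 + 48*(9/2 - 15) = -4 + 48*(-21/2) = -4 - 504 = -508)
(-5400 + (20717 - g))/(X + 30335) = (-5400 + (20717 - 1*12431))/(-508 + 30335) = (-5400 + (20717 - 12431))/29827 = (-5400 + 8286)*(1/29827) = 2886*(1/29827) = 2886/29827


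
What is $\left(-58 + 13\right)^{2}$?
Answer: $2025$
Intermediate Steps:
$\left(-58 + 13\right)^{2} = \left(-45\right)^{2} = 2025$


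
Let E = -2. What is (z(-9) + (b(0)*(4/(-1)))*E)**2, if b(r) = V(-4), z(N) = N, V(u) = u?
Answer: 1681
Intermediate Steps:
b(r) = -4
(z(-9) + (b(0)*(4/(-1)))*E)**2 = (-9 - 16/(-1)*(-2))**2 = (-9 - 16*(-1)*(-2))**2 = (-9 - 4*(-4)*(-2))**2 = (-9 + 16*(-2))**2 = (-9 - 32)**2 = (-41)**2 = 1681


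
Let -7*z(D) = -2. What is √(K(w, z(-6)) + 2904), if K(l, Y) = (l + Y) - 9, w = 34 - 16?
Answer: √142751/7 ≈ 53.975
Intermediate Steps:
w = 18
z(D) = 2/7 (z(D) = -⅐*(-2) = 2/7)
K(l, Y) = -9 + Y + l (K(l, Y) = (Y + l) - 9 = -9 + Y + l)
√(K(w, z(-6)) + 2904) = √((-9 + 2/7 + 18) + 2904) = √(65/7 + 2904) = √(20393/7) = √142751/7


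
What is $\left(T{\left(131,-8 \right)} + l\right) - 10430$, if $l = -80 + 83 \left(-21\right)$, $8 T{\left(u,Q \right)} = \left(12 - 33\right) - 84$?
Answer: $- \frac{98129}{8} \approx -12266.0$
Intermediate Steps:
$T{\left(u,Q \right)} = - \frac{105}{8}$ ($T{\left(u,Q \right)} = \frac{\left(12 - 33\right) - 84}{8} = \frac{-21 - 84}{8} = \frac{1}{8} \left(-105\right) = - \frac{105}{8}$)
$l = -1823$ ($l = -80 - 1743 = -1823$)
$\left(T{\left(131,-8 \right)} + l\right) - 10430 = \left(- \frac{105}{8} - 1823\right) - 10430 = - \frac{14689}{8} - 10430 = - \frac{98129}{8}$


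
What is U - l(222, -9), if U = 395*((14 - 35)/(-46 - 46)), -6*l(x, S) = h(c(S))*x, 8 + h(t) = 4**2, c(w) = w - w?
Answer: 35527/92 ≈ 386.16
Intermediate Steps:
c(w) = 0
h(t) = 8 (h(t) = -8 + 4**2 = -8 + 16 = 8)
l(x, S) = -4*x/3
U = 8295/92 (U = 395*(-21/(-92)) = 395*(-21*(-1/92)) = 395*(21/92) = 8295/92 ≈ 90.163)
U - l(222, -9) = 8295/92 - (-4)*222/3 = 8295/92 - 1*(-296) = 8295/92 + 296 = 35527/92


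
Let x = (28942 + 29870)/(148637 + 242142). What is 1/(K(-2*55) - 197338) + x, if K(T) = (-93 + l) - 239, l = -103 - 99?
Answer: 11636857285/77324222288 ≈ 0.15049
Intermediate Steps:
l = -202
K(T) = -534 (K(T) = (-93 - 202) - 239 = -295 - 239 = -534)
x = 58812/390779 ≈ 0.15050
1/(K(-2*55) - 197338) + x = 1/(-534 - 197338) + 58812/390779 = 1/(-197872) + 58812/390779 = -1/197872 + 58812/390779 = 11636857285/77324222288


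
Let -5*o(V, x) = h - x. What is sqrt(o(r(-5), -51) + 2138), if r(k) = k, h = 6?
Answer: 7*sqrt(1085)/5 ≈ 46.115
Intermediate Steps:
o(V, x) = -6/5 + x/5 (o(V, x) = -(6 - x)/5 = -6/5 + x/5)
sqrt(o(r(-5), -51) + 2138) = sqrt((-6/5 + (1/5)*(-51)) + 2138) = sqrt((-6/5 - 51/5) + 2138) = sqrt(-57/5 + 2138) = sqrt(10633/5) = 7*sqrt(1085)/5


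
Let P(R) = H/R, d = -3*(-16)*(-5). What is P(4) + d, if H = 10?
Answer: -475/2 ≈ -237.50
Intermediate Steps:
d = -240 (d = 48*(-5) = -240)
P(R) = 10/R
P(4) + d = 10/4 - 240 = 10*(¼) - 240 = 5/2 - 240 = -475/2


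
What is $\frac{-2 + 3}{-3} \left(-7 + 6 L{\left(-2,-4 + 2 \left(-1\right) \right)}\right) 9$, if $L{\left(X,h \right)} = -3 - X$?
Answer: $39$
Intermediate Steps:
$\frac{-2 + 3}{-3} \left(-7 + 6 L{\left(-2,-4 + 2 \left(-1\right) \right)}\right) 9 = \frac{-2 + 3}{-3} \left(-7 + 6 \left(-3 - -2\right)\right) 9 = \left(- \frac{1}{3}\right) 1 \left(-7 + 6 \left(-3 + 2\right)\right) 9 = - \frac{\left(-7 + 6 \left(-1\right)\right) 9}{3} = - \frac{\left(-7 - 6\right) 9}{3} = - \frac{\left(-13\right) 9}{3} = \left(- \frac{1}{3}\right) \left(-117\right) = 39$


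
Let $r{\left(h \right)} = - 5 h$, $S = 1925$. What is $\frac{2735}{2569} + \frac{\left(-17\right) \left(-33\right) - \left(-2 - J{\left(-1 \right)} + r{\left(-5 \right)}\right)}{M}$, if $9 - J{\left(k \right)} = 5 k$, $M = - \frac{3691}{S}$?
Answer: $- \frac{2719724515}{9482179} \approx -286.82$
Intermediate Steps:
$M = - \frac{3691}{1925} \approx -1.9174$
$J{\left(k \right)} = 9 - 5 k$
$\frac{2735}{2569} + \frac{\left(-17\right) \left(-33\right) - \left(-2 - J{\left(-1 \right)} + r{\left(-5 \right)}\right)}{M} = \frac{2735}{2569} + \frac{\left(-17\right) \left(-33\right) + \left(\left(9 - -5\right) - \left(\left(-5\right) \left(-5\right) - 2\right)\right)}{- \frac{3691}{1925}} = 2735 \cdot \frac{1}{2569} + \left(561 + \left(\left(9 + 5\right) - \left(25 - 2\right)\right)\right) \left(- \frac{1925}{3691}\right) = \frac{2735}{2569} + \left(561 + \left(14 - 23\right)\right) \left(- \frac{1925}{3691}\right) = \frac{2735}{2569} + \left(561 - 9\right) \left(- \frac{1925}{3691}\right) = \frac{2735}{2569} + 552 \left(- \frac{1925}{3691}\right) = \frac{2735}{2569} - \frac{1062600}{3691} = - \frac{2719724515}{9482179}$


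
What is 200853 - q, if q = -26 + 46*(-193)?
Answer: 209757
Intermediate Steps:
q = -8904 (q = -26 - 8878 = -8904)
200853 - q = 200853 - 1*(-8904) = 200853 + 8904 = 209757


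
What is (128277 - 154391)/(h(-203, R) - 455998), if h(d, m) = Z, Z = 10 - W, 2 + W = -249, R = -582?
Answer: 26114/455737 ≈ 0.057301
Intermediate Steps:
W = -251 (W = -2 - 249 = -251)
Z = 261 (Z = 10 - 1*(-251) = 10 + 251 = 261)
h(d, m) = 261
(128277 - 154391)/(h(-203, R) - 455998) = (128277 - 154391)/(261 - 455998) = -26114/(-455737) = -26114*(-1/455737) = 26114/455737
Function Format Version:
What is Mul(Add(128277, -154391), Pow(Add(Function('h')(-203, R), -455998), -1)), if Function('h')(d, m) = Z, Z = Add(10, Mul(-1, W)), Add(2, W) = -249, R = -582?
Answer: Rational(26114, 455737) ≈ 0.057301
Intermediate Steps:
W = -251 (W = Add(-2, -249) = -251)
Z = 261 (Z = Add(10, Mul(-1, -251)) = Add(10, 251) = 261)
Function('h')(d, m) = 261
Mul(Add(128277, -154391), Pow(Add(Function('h')(-203, R), -455998), -1)) = Mul(Add(128277, -154391), Pow(Add(261, -455998), -1)) = Mul(-26114, Pow(-455737, -1)) = Mul(-26114, Rational(-1, 455737)) = Rational(26114, 455737)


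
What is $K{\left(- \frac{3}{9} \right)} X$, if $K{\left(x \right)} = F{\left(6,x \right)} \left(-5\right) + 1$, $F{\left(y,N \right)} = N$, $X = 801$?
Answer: $2136$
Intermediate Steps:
$K{\left(x \right)} = 1 - 5 x$ ($K{\left(x \right)} = x \left(-5\right) + 1 = - 5 x + 1 = 1 - 5 x$)
$K{\left(- \frac{3}{9} \right)} X = \left(1 - 5 \left(- \frac{3}{9}\right)\right) 801 = \left(1 - 5 \left(\left(-3\right) \frac{1}{9}\right)\right) 801 = \left(1 - - \frac{5}{3}\right) 801 = \left(1 + \frac{5}{3}\right) 801 = \frac{8}{3} \cdot 801 = 2136$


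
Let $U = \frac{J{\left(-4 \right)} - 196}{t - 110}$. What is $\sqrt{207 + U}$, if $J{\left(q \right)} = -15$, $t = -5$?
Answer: $\frac{4 \sqrt{172615}}{115} \approx 14.451$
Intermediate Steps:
$U = \frac{211}{115}$ ($U = \frac{-15 - 196}{-5 - 110} = - \frac{211}{-115} = \left(-211\right) \left(- \frac{1}{115}\right) = \frac{211}{115} \approx 1.8348$)
$\sqrt{207 + U} = \sqrt{207 + \frac{211}{115}} = \sqrt{\frac{24016}{115}} = \frac{4 \sqrt{172615}}{115}$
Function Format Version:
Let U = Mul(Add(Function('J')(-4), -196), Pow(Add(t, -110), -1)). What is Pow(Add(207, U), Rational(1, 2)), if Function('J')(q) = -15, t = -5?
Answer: Mul(Rational(4, 115), Pow(172615, Rational(1, 2))) ≈ 14.451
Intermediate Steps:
U = Rational(211, 115) (U = Mul(Add(-15, -196), Pow(Add(-5, -110), -1)) = Mul(-211, Pow(-115, -1)) = Mul(-211, Rational(-1, 115)) = Rational(211, 115) ≈ 1.8348)
Pow(Add(207, U), Rational(1, 2)) = Pow(Add(207, Rational(211, 115)), Rational(1, 2)) = Pow(Rational(24016, 115), Rational(1, 2)) = Mul(Rational(4, 115), Pow(172615, Rational(1, 2)))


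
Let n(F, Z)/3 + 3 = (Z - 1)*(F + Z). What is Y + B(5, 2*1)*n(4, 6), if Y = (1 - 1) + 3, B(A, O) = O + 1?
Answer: 426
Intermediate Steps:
B(A, O) = 1 + O
n(F, Z) = -9 + 3*(-1 + Z)*(F + Z) (n(F, Z) = -9 + 3*((Z - 1)*(F + Z)) = -9 + 3*((-1 + Z)*(F + Z)) = -9 + 3*(-1 + Z)*(F + Z))
Y = 3 (Y = 0 + 3 = 3)
Y + B(5, 2*1)*n(4, 6) = 3 + (1 + 2*1)*(-9 - 3*4 - 3*6 + 3*6² + 3*4*6) = 3 + (1 + 2)*(-9 - 12 - 18 + 3*36 + 72) = 3 + 3*(-9 - 12 - 18 + 108 + 72) = 3 + 3*141 = 3 + 423 = 426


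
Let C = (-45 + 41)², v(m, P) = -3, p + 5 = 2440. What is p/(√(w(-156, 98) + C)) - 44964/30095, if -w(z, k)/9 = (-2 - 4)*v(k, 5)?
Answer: -44964/30095 - 2435*I*√146/146 ≈ -1.4941 - 201.52*I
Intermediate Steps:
p = 2435 (p = -5 + 2440 = 2435)
w(z, k) = -162 (w(z, k) = -9*(-2 - 4)*(-3) = -(-54)*(-3) = -9*18 = -162)
C = 16 (C = (-4)² = 16)
p/(√(w(-156, 98) + C)) - 44964/30095 = 2435/(√(-162 + 16)) - 44964/30095 = 2435/(√(-146)) - 44964*1/30095 = 2435/((I*√146)) - 44964/30095 = 2435*(-I*√146/146) - 44964/30095 = -2435*I*√146/146 - 44964/30095 = -44964/30095 - 2435*I*√146/146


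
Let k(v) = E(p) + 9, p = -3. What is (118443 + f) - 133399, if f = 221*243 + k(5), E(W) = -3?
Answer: 38753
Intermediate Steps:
k(v) = 6 (k(v) = -3 + 9 = 6)
f = 53709 (f = 221*243 + 6 = 53703 + 6 = 53709)
(118443 + f) - 133399 = (118443 + 53709) - 133399 = 172152 - 133399 = 38753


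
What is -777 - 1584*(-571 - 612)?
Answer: 1873095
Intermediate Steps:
-777 - 1584*(-571 - 612) = -777 - 1584*(-1183) = -777 + 1873872 = 1873095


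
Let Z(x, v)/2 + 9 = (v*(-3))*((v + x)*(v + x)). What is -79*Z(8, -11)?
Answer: -45504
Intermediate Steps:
Z(x, v) = -18 - 6*v*(v + x)**2 (Z(x, v) = -18 + 2*((v*(-3))*((v + x)*(v + x))) = -18 + 2*((-3*v)*(v + x)**2) = -18 + 2*(-3*v*(v + x)**2) = -18 - 6*v*(v + x)**2)
-79*Z(8, -11) = -79*(-18 - 6*(-11)*(-11 + 8)**2) = -79*(-18 - 6*(-11)*(-3)**2) = -79*(-18 - 6*(-11)*9) = -79*(-18 + 594) = -79*576 = -45504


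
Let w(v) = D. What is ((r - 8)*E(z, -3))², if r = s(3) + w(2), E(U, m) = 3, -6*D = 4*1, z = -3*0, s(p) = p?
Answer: 289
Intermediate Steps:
z = 0
D = -⅔ (D = -2/3 = -⅙*4 = -⅔ ≈ -0.66667)
w(v) = -⅔
r = 7/3 (r = 3 - ⅔ = 7/3 ≈ 2.3333)
((r - 8)*E(z, -3))² = ((7/3 - 8)*3)² = (-17/3*3)² = (-17)² = 289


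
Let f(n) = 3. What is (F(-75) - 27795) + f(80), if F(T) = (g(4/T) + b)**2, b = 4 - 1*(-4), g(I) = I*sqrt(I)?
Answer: -11697750064/421875 - 128*I*sqrt(3)/1125 ≈ -27728.0 - 0.19707*I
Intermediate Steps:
g(I) = I**(3/2)
b = 8 (b = 4 + 4 = 8)
F(T) = (8 + 8*(1/T)**(3/2))**2 (F(T) = ((4/T)**(3/2) + 8)**2 = (8*(1/T)**(3/2) + 8)**2 = (8 + 8*(1/T)**(3/2))**2)
(F(-75) - 27795) + f(80) = (64*(1 + (1/(-75))**(3/2))**2 - 27795) + 3 = (64*(1 + (-1/75)**(3/2))**2 - 27795) + 3 = (64*(1 - I*sqrt(3)/1125)**2 - 27795) + 3 = (-27795 + 64*(1 - I*sqrt(3)/1125)**2) + 3 = -27792 + 64*(1 - I*sqrt(3)/1125)**2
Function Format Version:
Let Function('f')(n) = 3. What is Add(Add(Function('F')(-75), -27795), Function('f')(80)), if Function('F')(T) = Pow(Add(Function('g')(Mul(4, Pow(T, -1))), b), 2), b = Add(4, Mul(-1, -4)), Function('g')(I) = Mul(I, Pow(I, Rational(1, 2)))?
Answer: Add(Rational(-11697750064, 421875), Mul(Rational(-128, 1125), I, Pow(3, Rational(1, 2)))) ≈ Add(-27728., Mul(-0.19707, I))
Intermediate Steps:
Function('g')(I) = Pow(I, Rational(3, 2))
b = 8 (b = Add(4, 4) = 8)
Function('F')(T) = Pow(Add(8, Mul(8, Pow(Pow(T, -1), Rational(3, 2)))), 2) (Function('F')(T) = Pow(Add(Pow(Mul(4, Pow(T, -1)), Rational(3, 2)), 8), 2) = Pow(Add(Mul(8, Pow(Pow(T, -1), Rational(3, 2))), 8), 2) = Pow(Add(8, Mul(8, Pow(Pow(T, -1), Rational(3, 2)))), 2))
Add(Add(Function('F')(-75), -27795), Function('f')(80)) = Add(Add(Mul(64, Pow(Add(1, Pow(Pow(-75, -1), Rational(3, 2))), 2)), -27795), 3) = Add(Add(Mul(64, Pow(Add(1, Pow(Rational(-1, 75), Rational(3, 2))), 2)), -27795), 3) = Add(Add(Mul(64, Pow(Add(1, Mul(Rational(-1, 1125), I, Pow(3, Rational(1, 2)))), 2)), -27795), 3) = Add(Add(-27795, Mul(64, Pow(Add(1, Mul(Rational(-1, 1125), I, Pow(3, Rational(1, 2)))), 2))), 3) = Add(-27792, Mul(64, Pow(Add(1, Mul(Rational(-1, 1125), I, Pow(3, Rational(1, 2)))), 2)))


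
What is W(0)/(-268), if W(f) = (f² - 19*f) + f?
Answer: 0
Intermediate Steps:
W(f) = f² - 18*f
W(0)/(-268) = (0*(-18 + 0))/(-268) = (0*(-18))*(-1/268) = 0*(-1/268) = 0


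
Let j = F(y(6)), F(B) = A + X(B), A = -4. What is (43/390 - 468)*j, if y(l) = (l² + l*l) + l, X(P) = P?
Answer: -6751649/195 ≈ -34624.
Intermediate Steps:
y(l) = l + 2*l² (y(l) = (l² + l²) + l = 2*l² + l = l + 2*l²)
F(B) = -4 + B
j = 74 (j = -4 + 6*(1 + 2*6) = -4 + 6*(1 + 12) = -4 + 6*13 = -4 + 78 = 74)
(43/390 - 468)*j = (43/390 - 468)*74 = -182477/390*74 = -6751649/195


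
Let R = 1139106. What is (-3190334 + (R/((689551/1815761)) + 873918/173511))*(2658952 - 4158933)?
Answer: 3804188507847070294070/13293853729 ≈ 2.8616e+11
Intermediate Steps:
(-3190334 + (R/((689551/1815761)) + 873918/173511))*(2658952 - 4158933) = (-3190334 + (1139106/((689551/1815761)) + 873918/173511))*(2658952 - 4158933) = (-3190334 + (1139106/((689551*(1/1815761))) + 873918*(1/173511)))*(-1499981) = (-3190334 + (1139106/(689551/1815761) + 97102/19279))*(-1499981) = (-3190334 + (1139106*(1815761/689551) + 97102/19279))*(-1499981) = (-3190334 + (2068344249666/689551 + 97102/19279))*(-1499981) = (-3190334 + 39875675746092016/13293853729)*(-1499981) = -2536157796563470/13293853729*(-1499981) = 3804188507847070294070/13293853729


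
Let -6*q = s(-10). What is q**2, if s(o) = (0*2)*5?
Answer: 0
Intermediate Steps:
s(o) = 0 (s(o) = 0*5 = 0)
q = 0 (q = -1/6*0 = 0)
q**2 = 0**2 = 0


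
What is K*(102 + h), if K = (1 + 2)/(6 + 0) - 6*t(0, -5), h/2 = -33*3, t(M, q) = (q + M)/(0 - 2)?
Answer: 1392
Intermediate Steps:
t(M, q) = -M/2 - q/2 (t(M, q) = (M + q)/(-2) = (M + q)*(-½) = -M/2 - q/2)
h = -198 (h = 2*(-33*3) = 2*(-99) = -198)
K = -29/2 (K = (1 + 2)/(6 + 0) - 6*(-½*0 - ½*(-5)) = 3/6 - 6*(0 + 5/2) = 3*(⅙) - 6*5/2 = ½ - 15 = -29/2 ≈ -14.500)
K*(102 + h) = -29*(102 - 198)/2 = -29/2*(-96) = 1392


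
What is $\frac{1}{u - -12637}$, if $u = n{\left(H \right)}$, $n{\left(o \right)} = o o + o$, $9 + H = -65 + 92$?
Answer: $\frac{1}{12979} \approx 7.7048 \cdot 10^{-5}$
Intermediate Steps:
$H = 18$ ($H = -9 + \left(-65 + 92\right) = -9 + 27 = 18$)
$n{\left(o \right)} = o + o^{2}$ ($n{\left(o \right)} = o^{2} + o = o + o^{2}$)
$u = 342$ ($u = 18 \left(1 + 18\right) = 18 \cdot 19 = 342$)
$\frac{1}{u - -12637} = \frac{1}{342 - -12637} = \frac{1}{342 + \left(-128 + 12765\right)} = \frac{1}{342 + 12637} = \frac{1}{12979}$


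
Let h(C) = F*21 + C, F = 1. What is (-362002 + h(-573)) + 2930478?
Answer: 2567924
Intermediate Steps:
h(C) = 21 + C (h(C) = 1*21 + C = 21 + C)
(-362002 + h(-573)) + 2930478 = (-362002 + (21 - 573)) + 2930478 = (-362002 - 552) + 2930478 = -362554 + 2930478 = 2567924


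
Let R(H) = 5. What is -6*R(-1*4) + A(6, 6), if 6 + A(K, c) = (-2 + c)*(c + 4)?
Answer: 4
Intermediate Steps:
A(K, c) = -6 + (-2 + c)*(4 + c) (A(K, c) = -6 + (-2 + c)*(c + 4) = -6 + (-2 + c)*(4 + c))
-6*R(-1*4) + A(6, 6) = -6*5 + (-14 + 6**2 + 2*6) = -30 + (-14 + 36 + 12) = -30 + 34 = 4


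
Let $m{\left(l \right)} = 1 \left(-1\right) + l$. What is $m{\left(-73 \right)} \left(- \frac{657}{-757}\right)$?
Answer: $- \frac{48618}{757} \approx -64.225$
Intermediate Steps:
$m{\left(l \right)} = -1 + l$
$m{\left(-73 \right)} \left(- \frac{657}{-757}\right) = \left(-1 - 73\right) \left(- \frac{657}{-757}\right) = - 74 \left(\left(-657\right) \left(- \frac{1}{757}\right)\right) = \left(-74\right) \frac{657}{757} = - \frac{48618}{757}$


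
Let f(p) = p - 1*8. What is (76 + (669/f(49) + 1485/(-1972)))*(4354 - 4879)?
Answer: -3886645875/80852 ≈ -48071.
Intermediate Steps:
f(p) = -8 + p (f(p) = p - 8 = -8 + p)
(76 + (669/f(49) + 1485/(-1972)))*(4354 - 4879) = (76 + (669/(-8 + 49) + 1485/(-1972)))*(4354 - 4879) = (76 + (669/41 + 1485*(-1/1972)))*(-525) = (76 + (669*(1/41) - 1485/1972))*(-525) = (76 + (669/41 - 1485/1972))*(-525) = (76 + 1258383/80852)*(-525) = (7403135/80852)*(-525) = -3886645875/80852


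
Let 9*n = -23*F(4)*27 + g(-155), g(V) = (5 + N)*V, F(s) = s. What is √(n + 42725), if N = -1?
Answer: √381421/3 ≈ 205.86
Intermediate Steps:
g(V) = 4*V (g(V) = (5 - 1)*V = 4*V)
n = -3104/9 (n = (-23*4*27 + 4*(-155))/9 = (-92*27 - 620)/9 = (-2484 - 620)/9 = (⅑)*(-3104) = -3104/9 ≈ -344.89)
√(n + 42725) = √(-3104/9 + 42725) = √(381421/9) = √381421/3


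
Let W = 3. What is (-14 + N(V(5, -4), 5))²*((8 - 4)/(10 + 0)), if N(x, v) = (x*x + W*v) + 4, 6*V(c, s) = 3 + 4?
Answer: 52441/3240 ≈ 16.185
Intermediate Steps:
V(c, s) = 7/6 (V(c, s) = (3 + 4)/6 = (⅙)*7 = 7/6)
N(x, v) = 4 + x² + 3*v (N(x, v) = (x*x + 3*v) + 4 = (x² + 3*v) + 4 = 4 + x² + 3*v)
(-14 + N(V(5, -4), 5))²*((8 - 4)/(10 + 0)) = (-14 + (4 + (7/6)² + 3*5))²*((8 - 4)/(10 + 0)) = (-14 + (4 + 49/36 + 15))²*(4/10) = (-14 + 733/36)²*(4*(⅒)) = (229/36)²*(⅖) = (52441/1296)*(⅖) = 52441/3240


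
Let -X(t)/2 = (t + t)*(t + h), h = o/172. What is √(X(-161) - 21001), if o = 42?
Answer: I*√230251799/43 ≈ 352.88*I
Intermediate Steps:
h = 21/86 (h = 42/172 = 42*(1/172) = 21/86 ≈ 0.24419)
X(t) = -4*t*(21/86 + t) (X(t) = -2*(t + t)*(t + 21/86) = -2*2*t*(21/86 + t) = -4*t*(21/86 + t))
√(X(-161) - 21001) = √(-2/43*(-161)*(21 + 86*(-161)) - 21001) = √(-2/43*(-161)*(21 - 13846) - 21001) = √(-2/43*(-161)*(-13825) - 21001) = √(-4451650/43 - 21001) = √(-5354693/43) = I*√230251799/43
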